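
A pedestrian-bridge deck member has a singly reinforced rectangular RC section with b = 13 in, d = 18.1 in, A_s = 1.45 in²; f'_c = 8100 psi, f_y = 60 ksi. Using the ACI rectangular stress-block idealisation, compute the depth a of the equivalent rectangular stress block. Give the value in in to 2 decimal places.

T = A_s f_y = 1.45 × 60 = 87 kips.
a = T/(0.85 f'_c b) = 87/(0.85 × 8.1 × 13) = 0.97 in.

a ≈ 0.97 in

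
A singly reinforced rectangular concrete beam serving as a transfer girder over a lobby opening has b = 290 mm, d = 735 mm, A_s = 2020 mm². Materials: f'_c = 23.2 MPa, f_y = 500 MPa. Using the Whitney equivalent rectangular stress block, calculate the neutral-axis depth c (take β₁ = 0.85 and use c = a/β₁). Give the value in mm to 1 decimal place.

T = A_s f_y = 2020 × 500 = 1010000 N = 1010 kN.
Setting C = 0.85 f'_c a b equal to T: a = 1010000/(0.85 × 23.2 × 290) = 176.610 mm.
With β₁ = 0.85, c = a/β₁ = 176.610/0.85 = 207.8 mm.

c ≈ 207.8 mm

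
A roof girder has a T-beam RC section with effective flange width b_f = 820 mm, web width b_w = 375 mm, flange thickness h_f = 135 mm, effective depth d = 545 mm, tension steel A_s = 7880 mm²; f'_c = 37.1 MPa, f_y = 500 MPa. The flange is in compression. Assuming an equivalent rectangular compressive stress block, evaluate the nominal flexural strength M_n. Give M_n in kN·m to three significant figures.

Tension: T = A_s f_y = 7880 × 500 = 3940000 N.
Try a within the flange: a = T/(0.85 f'_c b_f) = 3940000/(0.85 × 37.1 × 820) = 152.37 mm.
a = 152.37 > h_f = 135 mm: the block extends into the web. Split into flange-overhang and web parts.
C_f = 0.85 f'_c (b_f − b_w) h_f = 0.85 × 37.1 × (820 − 375) × 135 = 1894465 N.
Remaining web compression depth: a_w = (T − C_f)/(0.85 f'_c b_w) = (3940000 − 1894465)/(0.85 × 37.1 × 375) = 172.97 mm.
M_n = C_f(d − h_f/2) + (T − C_f)(d − a_w/2) = 1894465 × (545 − 67.5) + 2045535 × (545 − 86.485) = 904.61 + 937.91 = 1842.52 × 10⁶ N·mm.
M_n = 1842.52 kN·m.

M_n ≈ 1840 kN·m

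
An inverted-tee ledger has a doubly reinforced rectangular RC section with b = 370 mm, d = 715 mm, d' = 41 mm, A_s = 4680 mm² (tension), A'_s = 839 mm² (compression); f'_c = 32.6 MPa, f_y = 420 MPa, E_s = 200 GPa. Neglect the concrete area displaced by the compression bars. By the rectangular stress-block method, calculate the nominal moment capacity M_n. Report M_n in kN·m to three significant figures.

M_n ≈ 1260 kN·m

Assume both tension and compression steel yield.
Net tension couple steel: A_s − A'_s = 3841 mm².
a = (A_s − A'_s) f_y / (0.85 f'_c b) = 1613220/(0.85 × 32.6 × 370) = 157.35 mm.
c = a/β₁ = 157.35/0.817 = 192.59 mm; ε'_s = 0.003(c − d')/c = 0.0024 ≥ f_y/E_s = 0.0021, so compression steel does yield.
M_n = (A_s − A'_s) f_y (d − a/2) + A'_s f_y (d − d') = [1613220 × (715 − 78.675) + 352380 × (715 − 41)] × 10⁻⁶ = 1026.53 + 237.50 = 1264.03 kN·m.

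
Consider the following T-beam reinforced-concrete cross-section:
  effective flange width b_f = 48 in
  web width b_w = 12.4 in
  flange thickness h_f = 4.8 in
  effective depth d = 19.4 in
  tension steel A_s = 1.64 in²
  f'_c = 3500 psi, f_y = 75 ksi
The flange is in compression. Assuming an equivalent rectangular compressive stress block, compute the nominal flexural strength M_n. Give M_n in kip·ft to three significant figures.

Tension: T = A_s f_y = 1.64 × 75 = 123 kips.
Try a within the flange: a = T/(0.85 f'_c b_f) = 123/(0.85 × 3.5 × 48) = 0.861 in.
Since a = 0.861 ≤ h_f = 4.8 in, the stress block lies entirely in the flange; analyse as a rectangular beam of width b_f.
M_n = T(d − a/2) = 123 × (19.4 − 0.4305) = 2333.2 kip·in.
M_n = 2333.2/12 = 194.43 kip·ft.

M_n ≈ 194 kip·ft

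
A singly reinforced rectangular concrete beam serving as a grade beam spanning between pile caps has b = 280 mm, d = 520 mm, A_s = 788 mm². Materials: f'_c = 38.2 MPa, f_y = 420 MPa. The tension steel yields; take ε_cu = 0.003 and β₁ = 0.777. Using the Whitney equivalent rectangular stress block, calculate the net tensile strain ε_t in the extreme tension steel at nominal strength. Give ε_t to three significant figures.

a = A_s f_y/(0.85 f'_c b) = 36.40 mm.
β₁ = 0.777, so c = a/β₁ = 36.40/0.777 = 46.85 mm.
From the linear strain diagram with ε_cu = 0.003: ε_t = 0.003 (d − c)/c = 0.003 × (520 − 46.85)/46.85 = 0.0303.
Since ε_t ≥ 0.005, the section is tension-controlled.

ε_t ≈ 0.0303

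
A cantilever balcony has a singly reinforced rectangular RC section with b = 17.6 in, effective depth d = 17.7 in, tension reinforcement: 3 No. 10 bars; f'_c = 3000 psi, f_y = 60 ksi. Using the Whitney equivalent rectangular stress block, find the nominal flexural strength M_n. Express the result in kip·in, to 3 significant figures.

A_s = 3 × 1.27 = 3.81 in².
T = A_s f_y = 3.81 × 60 = 228.6 kips.
a = T/(0.85 f'_c b) = 228.6/(0.85 × 3 × 17.6) = 5.094 in.
M_n = T(d − a/2) = 228.6 × (17.7 − 2.547) = 3464.0 kip·in.

M_n ≈ 3460 kip·in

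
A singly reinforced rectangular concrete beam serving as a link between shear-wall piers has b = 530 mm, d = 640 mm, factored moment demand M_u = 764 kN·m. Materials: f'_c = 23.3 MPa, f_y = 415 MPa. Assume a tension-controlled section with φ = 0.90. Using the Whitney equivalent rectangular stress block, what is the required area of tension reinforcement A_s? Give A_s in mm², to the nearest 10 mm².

M_n = M_u/φ = 764/0.90 = 848.889 kN·m.
With M_n = 0.85 f'_c a b (d − a/2), solve the quadratic for a:
a = d − √(d² − 2M_n/(0.85 f'_c b)) = 640 − √(640² − 2 × 848.889×10⁶/(0.85 × 23.3 × 530)) = 142.15 mm.
A_s = 0.85 f'_c a b / f_y = 0.85 × 23.3 × 142.15 × 530 / 415 = 3595.4 mm².

A_s ≈ 3600 mm²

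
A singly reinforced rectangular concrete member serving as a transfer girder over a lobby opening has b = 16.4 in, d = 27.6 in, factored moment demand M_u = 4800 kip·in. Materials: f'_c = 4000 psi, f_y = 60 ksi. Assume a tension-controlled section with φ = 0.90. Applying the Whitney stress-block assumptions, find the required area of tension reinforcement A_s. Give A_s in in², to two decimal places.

A_s ≈ 3.45 in²

M_n = M_u/φ = 4800/0.90 = 5333.33 kip·in.
From M_n = 0.85 f'_c a b (d − a/2):
a = d − √(d² − 2M_n/(0.85 f'_c b)) = 27.6 − √(27.6² − 2 × 5333.33/(0.85 × 4 × 16.4)) = 3.716 in.
A_s = 0.85 f'_c a b / f_y = 0.85 × 4 × 3.716 × 16.4 / 60 = 3.453 in².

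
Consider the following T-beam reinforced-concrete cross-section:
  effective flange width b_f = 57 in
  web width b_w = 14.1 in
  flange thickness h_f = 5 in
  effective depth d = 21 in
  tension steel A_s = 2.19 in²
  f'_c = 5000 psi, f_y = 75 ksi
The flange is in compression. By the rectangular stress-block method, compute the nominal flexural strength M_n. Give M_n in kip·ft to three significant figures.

M_n ≈ 283 kip·ft

Tension: T = A_s f_y = 2.19 × 75 = 164.25 kips.
Try a within the flange: a = T/(0.85 f'_c b_f) = 164.25/(0.85 × 5 × 57) = 0.678 in.
Since a = 0.678 ≤ h_f = 5 in, the stress block lies entirely in the flange; analyse as a rectangular beam of width b_f.
M_n = T(d − a/2) = 164.25 × (21 − 0.339) = 3393.6 kip·in.
M_n = 3393.6/12 = 282.80 kip·ft.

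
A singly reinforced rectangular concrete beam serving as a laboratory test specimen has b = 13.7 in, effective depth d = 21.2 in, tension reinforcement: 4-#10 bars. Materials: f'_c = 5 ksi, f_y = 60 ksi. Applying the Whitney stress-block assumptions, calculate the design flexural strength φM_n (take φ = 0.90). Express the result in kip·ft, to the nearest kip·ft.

A_s = 4 × 1.27 = 5.08 in².
T = A_s f_y = 5.08 × 60 = 304.8 kips.
a = T/(0.85 f'_c b) = 304.8/(0.85 × 5 × 13.7) = 5.235 in.
M_n = T(d − a/2) = 304.8 × (21.2 − 2.6175) = 5663.9 kip·in = 5663.9/12 = 471.99 kip·ft.
φM_n = 0.90 × 471.99 = 424.79 kip·ft.

φM_n ≈ 425 kip·ft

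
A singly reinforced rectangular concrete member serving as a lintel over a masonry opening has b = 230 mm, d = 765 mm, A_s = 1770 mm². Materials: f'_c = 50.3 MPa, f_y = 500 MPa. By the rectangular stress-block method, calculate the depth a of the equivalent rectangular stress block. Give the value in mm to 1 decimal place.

T = A_s f_y = 1770 × 500 = 885000 N = 885 kN.
Setting C = 0.85 f'_c a b equal to T: a = 885000/(0.85 × 50.3 × 230) = 90.0 mm.

a ≈ 90.0 mm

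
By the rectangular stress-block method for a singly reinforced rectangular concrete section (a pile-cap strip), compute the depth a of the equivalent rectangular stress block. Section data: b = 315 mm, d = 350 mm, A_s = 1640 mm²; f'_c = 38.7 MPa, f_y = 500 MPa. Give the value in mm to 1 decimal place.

a ≈ 79.1 mm

T = A_s f_y = 1640 × 500 = 820000 N = 820 kN.
Setting C = 0.85 f'_c a b equal to T: a = 820000/(0.85 × 38.7 × 315) = 79.1 mm.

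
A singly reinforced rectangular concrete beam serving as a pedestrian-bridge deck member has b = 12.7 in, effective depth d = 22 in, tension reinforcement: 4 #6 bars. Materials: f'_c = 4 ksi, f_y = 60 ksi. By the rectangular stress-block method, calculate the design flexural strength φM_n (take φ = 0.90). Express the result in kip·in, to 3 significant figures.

φM_n ≈ 1970 kip·in

A_s = 4 × 0.44 = 1.76 in².
T = A_s f_y = 1.76 × 60 = 105.6 kips.
a = T/(0.85 f'_c b) = 105.6/(0.85 × 4 × 12.7) = 2.446 in.
M_n = T(d − a/2) = 105.6 × (22 − 1.223) = 2194.1 kip·in.
φM_n = 0.90 × 2194.1 = 1974.7 kip·in.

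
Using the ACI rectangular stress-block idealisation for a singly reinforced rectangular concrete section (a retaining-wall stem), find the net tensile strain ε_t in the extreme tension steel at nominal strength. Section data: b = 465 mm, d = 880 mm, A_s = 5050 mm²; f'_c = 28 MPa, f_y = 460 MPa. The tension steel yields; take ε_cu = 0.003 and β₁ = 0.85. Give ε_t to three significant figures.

ε_t ≈ 0.00769

a = A_s f_y/(0.85 f'_c b) = 209.90 mm.
β₁ = 0.85, so c = a/β₁ = 209.90/0.85 = 246.94 mm.
From the linear strain diagram with ε_cu = 0.003: ε_t = 0.003 (d − c)/c = 0.003 × (880 − 246.94)/246.94 = 0.00769.
Since ε_t ≥ 0.005, the section is tension-controlled.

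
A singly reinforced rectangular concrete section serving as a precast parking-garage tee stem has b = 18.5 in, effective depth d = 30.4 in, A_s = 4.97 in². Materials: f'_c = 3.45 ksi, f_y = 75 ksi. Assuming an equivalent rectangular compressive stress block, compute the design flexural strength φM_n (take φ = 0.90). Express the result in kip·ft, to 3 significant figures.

T = A_s f_y = 4.97 × 75 = 372.75 kips.
a = T/(0.85 f'_c b) = 372.75/(0.85 × 3.45 × 18.5) = 6.871 in.
M_n = T(d − a/2) = 372.75 × (30.4 − 3.4355) = 10051.0 kip·in = 10051.0/12 = 837.58 kip·ft.
φM_n = 0.90 × 837.58 = 753.82 kip·ft.

φM_n ≈ 754 kip·ft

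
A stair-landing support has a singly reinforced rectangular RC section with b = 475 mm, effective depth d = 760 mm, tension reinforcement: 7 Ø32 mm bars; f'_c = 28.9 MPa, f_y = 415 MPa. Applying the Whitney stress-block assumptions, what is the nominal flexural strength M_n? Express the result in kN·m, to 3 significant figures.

M_n ≈ 1540 kN·m

A_s = 7 × 804 = 5628 mm².
T = A_s f_y = 5628 × 415 = 2335620 N = 2335.62 kN.
From C = T: a = T/(0.85 f'_c b) = 2335620/(0.85 × 28.9 × 475) = 200.17 mm.
M_n = T(d − a/2) = 2335.62 kN × (760 − 100.085) mm = 1541.31 kN·m.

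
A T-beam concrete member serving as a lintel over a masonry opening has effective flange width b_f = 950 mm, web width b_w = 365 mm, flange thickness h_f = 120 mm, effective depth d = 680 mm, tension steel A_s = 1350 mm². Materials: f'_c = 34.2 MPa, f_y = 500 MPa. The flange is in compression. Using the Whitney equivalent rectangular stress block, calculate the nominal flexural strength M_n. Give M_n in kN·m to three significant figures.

Tension: T = A_s f_y = 1350 × 500 = 675000 N.
Try a within the flange: a = T/(0.85 f'_c b_f) = 675000/(0.85 × 34.2 × 950) = 24.44 mm.
Since a = 24.44 ≤ h_f = 120 mm, the stress block lies entirely in the flange; analyse as a rectangular beam of width b_f.
M_n = T(d − a/2) = 675000 × (680 − 12.22) = 450.75 × 10⁶ N·mm.
M_n = 450.75 kN·m.

M_n ≈ 451 kN·m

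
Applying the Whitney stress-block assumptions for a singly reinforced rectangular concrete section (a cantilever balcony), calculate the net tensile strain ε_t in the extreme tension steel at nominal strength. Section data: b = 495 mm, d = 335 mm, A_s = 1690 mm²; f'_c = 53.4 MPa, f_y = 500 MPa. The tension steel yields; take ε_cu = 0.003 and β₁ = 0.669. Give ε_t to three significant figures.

ε_t ≈ 0.0149

a = A_s f_y/(0.85 f'_c b) = 37.61 mm.
β₁ = 0.669, so c = a/β₁ = 37.61/0.669 = 56.22 mm.
From the linear strain diagram with ε_cu = 0.003: ε_t = 0.003 (d − c)/c = 0.003 × (335 − 56.22)/56.22 = 0.0149.
Since ε_t ≥ 0.005, the section is tension-controlled.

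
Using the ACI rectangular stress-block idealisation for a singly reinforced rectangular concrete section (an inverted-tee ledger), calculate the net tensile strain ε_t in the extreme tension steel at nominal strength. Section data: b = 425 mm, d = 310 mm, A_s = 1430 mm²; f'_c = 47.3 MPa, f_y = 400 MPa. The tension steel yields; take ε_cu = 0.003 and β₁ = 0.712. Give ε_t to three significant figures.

ε_t ≈ 0.0168

a = A_s f_y/(0.85 f'_c b) = 33.48 mm.
β₁ = 0.712, so c = a/β₁ = 33.48/0.712 = 47.02 mm.
From the linear strain diagram with ε_cu = 0.003: ε_t = 0.003 (d − c)/c = 0.003 × (310 − 47.02)/47.02 = 0.0168.
Since ε_t ≥ 0.005, the section is tension-controlled.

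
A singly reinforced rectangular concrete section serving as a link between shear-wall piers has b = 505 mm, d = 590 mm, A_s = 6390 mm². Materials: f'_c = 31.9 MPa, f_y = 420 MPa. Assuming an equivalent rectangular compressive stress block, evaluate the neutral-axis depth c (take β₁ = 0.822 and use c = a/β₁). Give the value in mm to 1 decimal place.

T = A_s f_y = 6390 × 420 = 2683800 N = 2683.8 kN.
Setting C = 0.85 f'_c a b equal to T: a = 2683800/(0.85 × 31.9 × 505) = 195.997 mm.
With β₁ = 0.822, c = a/β₁ = 195.997/0.822 = 238.4 mm.

c ≈ 238.4 mm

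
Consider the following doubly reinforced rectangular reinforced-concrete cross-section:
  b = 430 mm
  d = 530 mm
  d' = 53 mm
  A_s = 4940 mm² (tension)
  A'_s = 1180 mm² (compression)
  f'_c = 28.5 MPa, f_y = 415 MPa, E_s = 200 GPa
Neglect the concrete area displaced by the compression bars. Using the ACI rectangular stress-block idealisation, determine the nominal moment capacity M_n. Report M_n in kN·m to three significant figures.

M_n ≈ 944 kN·m

Assume both tension and compression steel yield.
Net tension couple steel: A_s − A'_s = 3760 mm².
a = (A_s − A'_s) f_y / (0.85 f'_c b) = 1560400/(0.85 × 28.5 × 430) = 149.80 mm.
c = a/β₁ = 149.80/0.846 = 177.07 mm; ε'_s = 0.003(c − d')/c = 0.0021 ≥ f_y/E_s = 0.0021, so compression steel does yield.
M_n = (A_s − A'_s) f_y (d − a/2) + A'_s f_y (d − d') = [1560400 × (530 − 74.9) + 489700 × (530 − 53)] × 10⁻⁶ = 710.14 + 233.59 = 943.73 kN·m.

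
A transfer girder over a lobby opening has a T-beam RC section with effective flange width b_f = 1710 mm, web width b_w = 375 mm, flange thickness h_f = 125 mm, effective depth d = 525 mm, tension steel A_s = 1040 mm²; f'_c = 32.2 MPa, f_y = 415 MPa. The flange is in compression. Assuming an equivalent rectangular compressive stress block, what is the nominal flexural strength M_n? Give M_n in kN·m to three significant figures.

M_n ≈ 225 kN·m

Tension: T = A_s f_y = 1040 × 415 = 431600 N.
Try a within the flange: a = T/(0.85 f'_c b_f) = 431600/(0.85 × 32.2 × 1710) = 9.22 mm.
Since a = 9.22 ≤ h_f = 125 mm, the stress block lies entirely in the flange; analyse as a rectangular beam of width b_f.
M_n = T(d − a/2) = 431600 × (525 − 4.61) = 224.60 × 10⁶ N·mm.
M_n = 224.60 kN·m.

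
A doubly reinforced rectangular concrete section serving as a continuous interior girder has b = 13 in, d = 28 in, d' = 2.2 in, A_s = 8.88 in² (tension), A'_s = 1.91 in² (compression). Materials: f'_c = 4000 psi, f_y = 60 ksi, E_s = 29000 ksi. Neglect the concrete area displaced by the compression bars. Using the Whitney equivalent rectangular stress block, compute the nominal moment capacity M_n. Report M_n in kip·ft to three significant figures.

Assume both steels yield.
a = (A_s − A'_s) f_y/(0.85 f'_c b) = (8.88 − 1.91) × 60/(0.85 × 4 × 13) = 9.462 in.
c = a/β₁ = 9.462/0.85 = 11.132 in; ε'_s = 0.003(c − d')/c = 0.0024 ≥ ε_y = 0.0021, so the compression steel yields.
M_n = (A_s − A'_s) f_y (d − a/2) + A'_s f_y (d − d') = 418.2 × (28 − 4.731) + 114.6 × (28 − 2.2) = 9731.1 + 2956.7 = 12687.8 kip·in = 12687.8/12 = 1057.32 kip·ft.

M_n ≈ 1060 kip·ft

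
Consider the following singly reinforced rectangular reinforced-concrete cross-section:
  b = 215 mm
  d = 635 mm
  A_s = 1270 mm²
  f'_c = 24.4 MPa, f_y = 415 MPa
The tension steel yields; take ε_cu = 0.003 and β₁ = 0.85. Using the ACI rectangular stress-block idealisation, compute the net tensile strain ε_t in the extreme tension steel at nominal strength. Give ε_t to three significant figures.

ε_t ≈ 0.0107

a = A_s f_y/(0.85 f'_c b) = 118.20 mm.
β₁ = 0.85, so c = a/β₁ = 118.20/0.85 = 139.06 mm.
From the linear strain diagram with ε_cu = 0.003: ε_t = 0.003 (d − c)/c = 0.003 × (635 − 139.06)/139.06 = 0.0107.
Since ε_t ≥ 0.005, the section is tension-controlled.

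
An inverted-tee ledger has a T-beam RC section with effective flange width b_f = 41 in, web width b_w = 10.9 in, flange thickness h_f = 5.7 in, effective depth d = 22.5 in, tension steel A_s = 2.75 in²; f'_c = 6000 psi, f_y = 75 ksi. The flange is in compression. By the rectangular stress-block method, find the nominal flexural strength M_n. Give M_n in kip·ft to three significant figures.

M_n ≈ 378 kip·ft

Tension: T = A_s f_y = 2.75 × 75 = 206.25 kips.
Try a within the flange: a = T/(0.85 f'_c b_f) = 206.25/(0.85 × 6 × 41) = 0.986 in.
Since a = 0.986 ≤ h_f = 5.7 in, the stress block lies entirely in the flange; analyse as a rectangular beam of width b_f.
M_n = T(d − a/2) = 206.25 × (22.5 − 0.493) = 4538.9 kip·in.
M_n = 4538.9/12 = 378.24 kip·ft.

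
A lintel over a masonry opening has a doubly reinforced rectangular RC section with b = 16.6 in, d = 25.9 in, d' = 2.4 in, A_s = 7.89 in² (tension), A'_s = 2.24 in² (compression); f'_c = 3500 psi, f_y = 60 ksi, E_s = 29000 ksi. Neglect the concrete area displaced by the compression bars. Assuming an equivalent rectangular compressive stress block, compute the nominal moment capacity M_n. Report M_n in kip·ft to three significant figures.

Assume both steels yield.
a = (A_s − A'_s) f_y/(0.85 f'_c b) = (7.89 − 2.24) × 60/(0.85 × 3.5 × 16.6) = 6.864 in.
c = a/β₁ = 6.864/0.85 = 8.075 in; ε'_s = 0.003(c − d')/c = 0.0021 ≥ ε_y = 0.0021, so the compression steel yields.
M_n = (A_s − A'_s) f_y (d − a/2) + A'_s f_y (d − d') = 339 × (25.9 − 3.432) + 134.4 × (25.9 − 2.4) = 7616.7 + 3158.4 = 10775.1 kip·in = 10775.1/12 = 897.93 kip·ft.

M_n ≈ 898 kip·ft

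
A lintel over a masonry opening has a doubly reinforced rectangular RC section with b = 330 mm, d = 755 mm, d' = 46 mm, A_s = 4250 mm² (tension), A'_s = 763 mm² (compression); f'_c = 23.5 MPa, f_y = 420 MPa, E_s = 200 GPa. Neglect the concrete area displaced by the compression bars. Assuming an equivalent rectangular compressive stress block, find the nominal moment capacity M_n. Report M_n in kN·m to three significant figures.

Assume both tension and compression steel yield.
Net tension couple steel: A_s − A'_s = 3487 mm².
a = (A_s − A'_s) f_y / (0.85 f'_c b) = 1464540/(0.85 × 23.5 × 330) = 222.18 mm.
c = a/β₁ = 222.18/0.85 = 261.39 mm; ε'_s = 0.003(c − d')/c = 0.0025 ≥ f_y/E_s = 0.0021, so compression steel does yield.
M_n = (A_s − A'_s) f_y (d − a/2) + A'_s f_y (d − d') = [1464540 × (755 − 111.09) + 320460 × (755 − 46)] × 10⁻⁶ = 943.03 + 227.21 = 1170.24 kN·m.

M_n ≈ 1170 kN·m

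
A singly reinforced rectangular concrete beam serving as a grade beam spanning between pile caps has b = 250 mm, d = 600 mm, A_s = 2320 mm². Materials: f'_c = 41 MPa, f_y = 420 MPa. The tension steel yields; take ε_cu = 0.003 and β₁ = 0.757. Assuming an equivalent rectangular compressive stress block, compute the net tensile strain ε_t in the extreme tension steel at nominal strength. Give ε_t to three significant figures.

a = A_s f_y/(0.85 f'_c b) = 111.84 mm.
β₁ = 0.757, so c = a/β₁ = 111.84/0.757 = 147.74 mm.
From the linear strain diagram with ε_cu = 0.003: ε_t = 0.003 (d − c)/c = 0.003 × (600 − 147.74)/147.74 = 0.00918.
Since ε_t ≥ 0.005, the section is tension-controlled.

ε_t ≈ 0.00918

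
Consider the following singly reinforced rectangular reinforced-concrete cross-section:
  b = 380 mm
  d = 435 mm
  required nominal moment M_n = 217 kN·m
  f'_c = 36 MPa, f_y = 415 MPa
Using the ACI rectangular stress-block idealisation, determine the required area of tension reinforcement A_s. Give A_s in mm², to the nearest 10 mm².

A_s ≈ 1270 mm²

With M_n = 0.85 f'_c a b (d − a/2), solve the quadratic for a:
a = d − √(d² − 2M_n/(0.85 f'_c b)) = 435 − √(435² − 2 × 217×10⁶/(0.85 × 36 × 380)) = 45.25 mm.
A_s = 0.85 f'_c a b / f_y = 0.85 × 36 × 45.25 × 380 / 415 = 1267.9 mm².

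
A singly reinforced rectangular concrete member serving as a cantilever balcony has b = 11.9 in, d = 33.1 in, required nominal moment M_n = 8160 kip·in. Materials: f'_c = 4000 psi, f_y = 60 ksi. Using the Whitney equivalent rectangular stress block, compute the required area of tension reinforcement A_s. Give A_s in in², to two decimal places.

A_s ≈ 4.58 in²

From M_n = 0.85 f'_c a b (d − a/2):
a = d − √(d² − 2M_n/(0.85 f'_c b)) = 33.1 − √(33.1² − 2 × 8160/(0.85 × 4 × 11.9)) = 6.789 in.
A_s = 0.85 f'_c a b / f_y = 0.85 × 4 × 6.789 × 11.9 / 60 = 4.578 in².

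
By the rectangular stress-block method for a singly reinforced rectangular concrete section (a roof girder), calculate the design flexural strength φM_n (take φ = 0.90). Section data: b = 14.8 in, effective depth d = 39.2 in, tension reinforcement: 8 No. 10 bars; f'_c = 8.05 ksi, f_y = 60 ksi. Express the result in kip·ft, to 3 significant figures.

A_s = 8 × 1.27 = 10.16 in².
T = A_s f_y = 10.16 × 60 = 609.6 kips.
a = T/(0.85 f'_c b) = 609.6/(0.85 × 8.05 × 14.8) = 6.020 in.
M_n = T(d − a/2) = 609.6 × (39.2 − 3.01) = 22061.4 kip·in = 22061.4/12 = 1838.45 kip·ft.
φM_n = 0.90 × 1838.45 = 1654.61 kip·ft.

φM_n ≈ 1650 kip·ft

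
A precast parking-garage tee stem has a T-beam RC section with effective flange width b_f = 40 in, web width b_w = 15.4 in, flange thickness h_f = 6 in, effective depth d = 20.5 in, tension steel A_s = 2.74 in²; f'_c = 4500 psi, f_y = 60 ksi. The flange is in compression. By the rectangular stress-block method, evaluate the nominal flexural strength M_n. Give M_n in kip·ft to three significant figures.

Tension: T = A_s f_y = 2.74 × 60 = 164.4 kips.
Try a within the flange: a = T/(0.85 f'_c b_f) = 164.4/(0.85 × 4.5 × 40) = 1.075 in.
Since a = 1.075 ≤ h_f = 6 in, the stress block lies entirely in the flange; analyse as a rectangular beam of width b_f.
M_n = T(d − a/2) = 164.4 × (20.5 − 0.5375) = 3281.8 kip·in.
M_n = 3281.8/12 = 273.48 kip·ft.

M_n ≈ 273 kip·ft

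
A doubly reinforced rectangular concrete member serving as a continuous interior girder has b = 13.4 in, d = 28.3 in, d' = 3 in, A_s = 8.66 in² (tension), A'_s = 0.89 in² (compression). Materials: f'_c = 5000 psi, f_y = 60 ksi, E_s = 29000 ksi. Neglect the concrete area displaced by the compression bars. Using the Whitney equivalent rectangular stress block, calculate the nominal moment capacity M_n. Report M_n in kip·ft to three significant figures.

M_n ≈ 1050 kip·ft

Assume both steels yield.
a = (A_s − A'_s) f_y/(0.85 f'_c b) = (8.66 − 0.89) × 60/(0.85 × 5 × 13.4) = 8.186 in.
c = a/β₁ = 8.186/0.8 = 10.233 in; ε'_s = 0.003(c − d')/c = 0.0021 ≥ ε_y = 0.0021, so the compression steel yields.
M_n = (A_s − A'_s) f_y (d − a/2) + A'_s f_y (d − d') = 466.2 × (28.3 − 4.093) + 53.4 × (28.3 − 3) = 11285.3 + 1351.0 = 12636.3 kip·in = 12636.3/12 = 1053.03 kip·ft.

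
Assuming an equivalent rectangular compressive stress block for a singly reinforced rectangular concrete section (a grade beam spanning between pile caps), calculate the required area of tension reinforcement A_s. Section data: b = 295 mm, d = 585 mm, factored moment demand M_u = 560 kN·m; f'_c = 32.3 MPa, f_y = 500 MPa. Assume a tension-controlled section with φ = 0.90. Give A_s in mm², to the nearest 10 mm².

A_s ≈ 2440 mm²

M_n = M_u/φ = 560/0.90 = 622.222 kN·m.
With M_n = 0.85 f'_c a b (d − a/2), solve the quadratic for a:
a = d − √(d² − 2M_n/(0.85 f'_c b)) = 585 − √(585² − 2 × 622.222×10⁶/(0.85 × 32.3 × 295)) = 150.75 mm.
A_s = 0.85 f'_c a b / f_y = 0.85 × 32.3 × 150.75 × 295 / 500 = 2441.9 mm².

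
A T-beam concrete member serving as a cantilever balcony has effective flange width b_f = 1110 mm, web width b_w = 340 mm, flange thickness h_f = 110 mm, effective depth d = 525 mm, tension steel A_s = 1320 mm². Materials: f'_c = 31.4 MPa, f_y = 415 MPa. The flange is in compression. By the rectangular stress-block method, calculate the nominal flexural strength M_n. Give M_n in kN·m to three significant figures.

M_n ≈ 283 kN·m

Tension: T = A_s f_y = 1320 × 415 = 547800 N.
Try a within the flange: a = T/(0.85 f'_c b_f) = 547800/(0.85 × 31.4 × 1110) = 18.49 mm.
Since a = 18.49 ≤ h_f = 110 mm, the stress block lies entirely in the flange; analyse as a rectangular beam of width b_f.
M_n = T(d − a/2) = 547800 × (525 − 9.245) = 282.53 × 10⁶ N·mm.
M_n = 282.53 kN·m.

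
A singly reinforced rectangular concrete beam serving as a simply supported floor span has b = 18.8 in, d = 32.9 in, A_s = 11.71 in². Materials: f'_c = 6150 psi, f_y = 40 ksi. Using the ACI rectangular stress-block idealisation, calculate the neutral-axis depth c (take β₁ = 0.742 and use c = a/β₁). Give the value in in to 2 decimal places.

T = A_s f_y = 11.71 × 40 = 468.4 kips.
a = T/(0.85 f'_c b) = 468.4/(0.85 × 6.15 × 18.8) = 4.7661 in.
With β₁ = 0.742, c = a/β₁ = 4.7661/0.742 = 6.42 in.

c ≈ 6.42 in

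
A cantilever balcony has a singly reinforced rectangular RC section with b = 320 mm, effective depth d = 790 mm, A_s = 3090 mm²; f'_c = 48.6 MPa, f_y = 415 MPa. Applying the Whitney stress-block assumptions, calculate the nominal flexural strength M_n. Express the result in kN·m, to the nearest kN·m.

T = A_s f_y = 3090 × 415 = 1282350 N = 1282.35 kN.
From C = T: a = T/(0.85 f'_c b) = 1282350/(0.85 × 48.6 × 320) = 97.01 mm.
M_n = T(d − a/2) = 1282.35 kN × (790 − 48.505) mm = 950.86 kN·m.

M_n ≈ 951 kN·m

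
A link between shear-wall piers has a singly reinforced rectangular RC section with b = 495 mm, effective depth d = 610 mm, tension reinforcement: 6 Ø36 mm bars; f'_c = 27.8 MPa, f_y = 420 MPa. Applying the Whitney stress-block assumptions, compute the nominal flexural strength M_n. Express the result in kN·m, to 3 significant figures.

A_s = 6 × 1018 = 6108 mm².
T = A_s f_y = 6108 × 420 = 2565360 N = 2565.36 kN.
From C = T: a = T/(0.85 f'_c b) = 2565360/(0.85 × 27.8 × 495) = 219.32 mm.
M_n = T(d − a/2) = 2565.36 kN × (610 − 109.66) mm = 1283.55 kN·m.

M_n ≈ 1280 kN·m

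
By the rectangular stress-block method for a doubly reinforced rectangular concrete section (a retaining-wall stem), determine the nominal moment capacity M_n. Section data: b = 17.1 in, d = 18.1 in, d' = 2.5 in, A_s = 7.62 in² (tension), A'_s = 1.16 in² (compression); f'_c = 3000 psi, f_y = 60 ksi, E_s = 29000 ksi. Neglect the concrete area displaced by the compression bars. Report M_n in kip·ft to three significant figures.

Assume both steels yield.
a = (A_s − A'_s) f_y/(0.85 f'_c b) = (7.62 − 1.16) × 60/(0.85 × 3 × 17.1) = 8.889 in.
c = a/β₁ = 8.889/0.85 = 10.458 in; ε'_s = 0.003(c − d')/c = 0.0023 ≥ ε_y = 0.0021, so the compression steel yields.
M_n = (A_s − A'_s) f_y (d − a/2) + A'_s f_y (d − d') = 387.6 × (18.1 − 4.4445) + 69.6 × (18.1 − 2.5) = 5292.9 + 1085.8 = 6378.7 kip·in = 6378.7/12 = 531.56 kip·ft.

M_n ≈ 532 kip·ft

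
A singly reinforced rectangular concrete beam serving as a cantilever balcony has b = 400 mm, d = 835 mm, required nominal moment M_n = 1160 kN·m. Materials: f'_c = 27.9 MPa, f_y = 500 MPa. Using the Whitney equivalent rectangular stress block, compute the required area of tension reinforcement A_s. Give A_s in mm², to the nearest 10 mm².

With M_n = 0.85 f'_c a b (d − a/2), solve the quadratic for a:
a = d − √(d² − 2M_n/(0.85 f'_c b)) = 835 − √(835² − 2 × 1160×10⁶/(0.85 × 27.9 × 400)) = 162.20 mm.
A_s = 0.85 f'_c a b / f_y = 0.85 × 27.9 × 162.20 × 400 / 500 = 3077.3 mm².

A_s ≈ 3080 mm²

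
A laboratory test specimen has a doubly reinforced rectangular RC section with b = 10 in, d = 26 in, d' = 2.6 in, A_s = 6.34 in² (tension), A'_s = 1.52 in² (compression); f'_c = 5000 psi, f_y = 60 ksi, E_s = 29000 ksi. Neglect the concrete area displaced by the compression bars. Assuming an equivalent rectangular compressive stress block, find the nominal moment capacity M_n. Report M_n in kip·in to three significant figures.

Assume both steels yield.
a = (A_s − A'_s) f_y/(0.85 f'_c b) = (6.34 − 1.52) × 60/(0.85 × 5 × 10) = 6.805 in.
c = a/β₁ = 6.805/0.8 = 8.506 in; ε'_s = 0.003(c − d')/c = 0.0021 ≥ ε_y = 0.0021, so the compression steel yields.
M_n = (A_s − A'_s) f_y (d − a/2) + A'_s f_y (d − d') = 289.2 × (26 − 3.4025) + 91.2 × (26 − 2.6) = 6535.2 + 2134.1 = 8669.3 kip·in.

M_n ≈ 8670 kip·in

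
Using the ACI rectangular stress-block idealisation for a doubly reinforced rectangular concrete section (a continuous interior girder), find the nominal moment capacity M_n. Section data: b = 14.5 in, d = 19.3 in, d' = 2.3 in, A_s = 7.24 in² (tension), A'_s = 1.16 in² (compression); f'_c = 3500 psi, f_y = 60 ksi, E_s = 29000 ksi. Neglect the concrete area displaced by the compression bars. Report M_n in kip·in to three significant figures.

M_n ≈ 6680 kip·in

Assume both steels yield.
a = (A_s − A'_s) f_y/(0.85 f'_c b) = (7.24 − 1.16) × 60/(0.85 × 3.5 × 14.5) = 8.457 in.
c = a/β₁ = 8.457/0.85 = 9.949 in; ε'_s = 0.003(c − d')/c = 0.0023 ≥ ε_y = 0.0021, so the compression steel yields.
M_n = (A_s − A'_s) f_y (d − a/2) + A'_s f_y (d − d') = 364.8 × (19.3 − 4.2285) + 69.6 × (19.3 − 2.3) = 5498.1 + 1183.2 = 6681.3 kip·in.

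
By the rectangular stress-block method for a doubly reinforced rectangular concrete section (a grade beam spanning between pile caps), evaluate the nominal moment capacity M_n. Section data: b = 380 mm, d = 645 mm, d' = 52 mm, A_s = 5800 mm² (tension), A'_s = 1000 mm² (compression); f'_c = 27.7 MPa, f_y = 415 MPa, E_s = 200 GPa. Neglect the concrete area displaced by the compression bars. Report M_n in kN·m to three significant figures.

M_n ≈ 1310 kN·m

Assume both tension and compression steel yield.
Net tension couple steel: A_s − A'_s = 4800 mm².
a = (A_s − A'_s) f_y / (0.85 f'_c b) = 1992000/(0.85 × 27.7 × 380) = 222.64 mm.
c = a/β₁ = 222.64/0.85 = 261.93 mm; ε'_s = 0.003(c − d')/c = 0.0024 ≥ f_y/E_s = 0.0021, so compression steel does yield.
M_n = (A_s − A'_s) f_y (d − a/2) + A'_s f_y (d − d') = [1992000 × (645 − 111.32) + 415000 × (645 − 52)] × 10⁻⁶ = 1063.09 + 246.10 = 1309.19 kN·m.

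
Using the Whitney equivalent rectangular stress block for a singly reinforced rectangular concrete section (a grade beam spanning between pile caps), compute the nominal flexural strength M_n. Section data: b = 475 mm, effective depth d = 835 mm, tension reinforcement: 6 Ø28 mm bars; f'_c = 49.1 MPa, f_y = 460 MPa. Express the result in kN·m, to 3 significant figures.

A_s = 6 × 616 = 3696 mm².
T = A_s f_y = 3696 × 460 = 1700160 N = 1700.16 kN.
From C = T: a = T/(0.85 f'_c b) = 1700160/(0.85 × 49.1 × 475) = 85.76 mm.
M_n = T(d − a/2) = 1700.16 kN × (835 − 42.88) mm = 1346.73 kN·m.

M_n ≈ 1350 kN·m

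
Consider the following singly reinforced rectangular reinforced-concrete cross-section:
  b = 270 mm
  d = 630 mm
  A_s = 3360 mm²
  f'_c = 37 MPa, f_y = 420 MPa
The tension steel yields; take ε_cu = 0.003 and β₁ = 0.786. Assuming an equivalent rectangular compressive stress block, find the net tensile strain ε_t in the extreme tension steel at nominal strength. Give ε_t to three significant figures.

ε_t ≈ 0.00594

a = A_s f_y/(0.85 f'_c b) = 166.19 mm.
β₁ = 0.786, so c = a/β₁ = 166.19/0.786 = 211.44 mm.
From the linear strain diagram with ε_cu = 0.003: ε_t = 0.003 (d − c)/c = 0.003 × (630 − 211.44)/211.44 = 0.00594.
Since ε_t ≥ 0.005, the section is tension-controlled.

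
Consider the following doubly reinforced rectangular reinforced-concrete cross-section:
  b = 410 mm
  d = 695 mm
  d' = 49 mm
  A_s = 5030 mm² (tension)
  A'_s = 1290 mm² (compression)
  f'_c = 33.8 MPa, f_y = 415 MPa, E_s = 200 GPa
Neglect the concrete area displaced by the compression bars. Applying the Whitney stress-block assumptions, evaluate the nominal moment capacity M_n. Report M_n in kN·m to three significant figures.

Assume both tension and compression steel yield.
Net tension couple steel: A_s − A'_s = 3740 mm².
a = (A_s − A'_s) f_y / (0.85 f'_c b) = 1552100/(0.85 × 33.8 × 410) = 131.77 mm.
c = a/β₁ = 131.77/0.809 = 162.88 mm; ε'_s = 0.003(c − d')/c = 0.0021 ≥ f_y/E_s = 0.0021, so compression steel does yield.
M_n = (A_s − A'_s) f_y (d − a/2) + A'_s f_y (d − d') = [1552100 × (695 − 65.885) + 535350 × (695 − 49)] × 10⁻⁶ = 976.45 + 345.84 = 1322.29 kN·m.

M_n ≈ 1320 kN·m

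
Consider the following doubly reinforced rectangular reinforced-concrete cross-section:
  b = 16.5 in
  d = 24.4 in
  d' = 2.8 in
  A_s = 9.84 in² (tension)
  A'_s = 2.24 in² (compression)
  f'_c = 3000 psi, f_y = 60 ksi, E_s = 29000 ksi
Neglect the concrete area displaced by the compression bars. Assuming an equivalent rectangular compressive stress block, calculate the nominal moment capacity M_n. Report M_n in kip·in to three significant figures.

M_n ≈ 11600 kip·in

Assume both steels yield.
a = (A_s − A'_s) f_y/(0.85 f'_c b) = (9.84 − 2.24) × 60/(0.85 × 3 × 16.5) = 10.838 in.
c = a/β₁ = 10.838/0.85 = 12.751 in; ε'_s = 0.003(c − d')/c = 0.0023 ≥ ε_y = 0.0021, so the compression steel yields.
M_n = (A_s − A'_s) f_y (d − a/2) + A'_s f_y (d − d') = 456 × (24.4 − 5.419) + 134.4 × (24.4 − 2.8) = 8655.3 + 2903.0 = 11558.3 kip·in.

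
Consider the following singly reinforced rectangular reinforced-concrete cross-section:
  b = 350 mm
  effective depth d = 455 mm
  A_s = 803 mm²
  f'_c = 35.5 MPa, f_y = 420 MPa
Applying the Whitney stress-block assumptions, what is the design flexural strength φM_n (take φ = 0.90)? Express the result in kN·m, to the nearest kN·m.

φM_n ≈ 133 kN·m

T = A_s f_y = 803 × 420 = 337260 N = 337.26 kN.
From C = T: a = T/(0.85 f'_c b) = 337260/(0.85 × 35.5 × 350) = 31.93 mm.
M_n = T(d − a/2) = 337.26 kN × (455 − 15.965) mm = 148.07 kN·m.
φM_n = 0.90 × 148.07 = 133.26 kN·m.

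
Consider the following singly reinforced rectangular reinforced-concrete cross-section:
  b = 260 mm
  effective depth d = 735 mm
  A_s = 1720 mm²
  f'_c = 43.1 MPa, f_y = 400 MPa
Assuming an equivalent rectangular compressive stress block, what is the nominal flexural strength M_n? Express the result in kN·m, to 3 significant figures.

M_n ≈ 481 kN·m

T = A_s f_y = 1720 × 400 = 688000 N = 688 kN.
From C = T: a = T/(0.85 f'_c b) = 688000/(0.85 × 43.1 × 260) = 72.23 mm.
M_n = T(d − a/2) = 688 kN × (735 − 36.115) mm = 480.83 kN·m.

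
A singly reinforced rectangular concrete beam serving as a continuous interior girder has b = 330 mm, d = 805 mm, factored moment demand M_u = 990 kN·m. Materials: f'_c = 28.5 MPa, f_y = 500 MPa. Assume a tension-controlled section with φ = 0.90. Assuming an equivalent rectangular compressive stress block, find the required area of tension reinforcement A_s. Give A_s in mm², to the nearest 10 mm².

M_n = M_u/φ = 990/0.90 = 1100 kN·m.
With M_n = 0.85 f'_c a b (d − a/2), solve the quadratic for a:
a = d − √(d² − 2M_n/(0.85 f'_c b)) = 805 − √(805² − 2 × 1100×10⁶/(0.85 × 28.5 × 330)) = 194.40 mm.
A_s = 0.85 f'_c a b / f_y = 0.85 × 28.5 × 194.40 × 330 / 500 = 3108.2 mm².

A_s ≈ 3110 mm²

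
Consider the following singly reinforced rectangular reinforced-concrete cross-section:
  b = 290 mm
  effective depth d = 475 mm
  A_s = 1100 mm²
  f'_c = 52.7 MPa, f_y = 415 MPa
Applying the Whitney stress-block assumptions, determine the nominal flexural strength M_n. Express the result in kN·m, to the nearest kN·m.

T = A_s f_y = 1100 × 415 = 456500 N = 456.5 kN.
From C = T: a = T/(0.85 f'_c b) = 456500/(0.85 × 52.7 × 290) = 35.14 mm.
M_n = T(d − a/2) = 456.5 kN × (475 − 17.57) mm = 208.82 kN·m.

M_n ≈ 209 kN·m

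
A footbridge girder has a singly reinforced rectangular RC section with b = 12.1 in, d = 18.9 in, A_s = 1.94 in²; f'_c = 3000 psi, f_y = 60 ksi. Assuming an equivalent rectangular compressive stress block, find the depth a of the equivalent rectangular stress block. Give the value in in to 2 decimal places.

T = A_s f_y = 1.94 × 60 = 116.4 kips.
a = T/(0.85 f'_c b) = 116.4/(0.85 × 3 × 12.1) = 3.77 in.

a ≈ 3.77 in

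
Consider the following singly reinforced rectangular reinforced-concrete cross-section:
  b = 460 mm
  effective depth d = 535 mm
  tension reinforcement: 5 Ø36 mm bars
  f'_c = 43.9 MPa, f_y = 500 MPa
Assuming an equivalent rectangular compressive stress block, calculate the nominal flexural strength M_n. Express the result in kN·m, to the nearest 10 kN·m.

A_s = 5 × 1018 = 5090 mm².
T = A_s f_y = 5090 × 500 = 2545000 N = 2545 kN.
From C = T: a = T/(0.85 f'_c b) = 2545000/(0.85 × 43.9 × 460) = 148.27 mm.
M_n = T(d − a/2) = 2545 kN × (535 − 74.135) mm = 1172.90 kN·m.

M_n ≈ 1170 kN·m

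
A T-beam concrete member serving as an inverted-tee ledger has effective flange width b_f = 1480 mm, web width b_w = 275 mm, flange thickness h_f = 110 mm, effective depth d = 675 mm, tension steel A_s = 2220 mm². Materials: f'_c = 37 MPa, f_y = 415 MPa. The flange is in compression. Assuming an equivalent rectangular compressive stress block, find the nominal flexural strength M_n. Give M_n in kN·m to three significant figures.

Tension: T = A_s f_y = 2220 × 415 = 921300 N.
Try a within the flange: a = T/(0.85 f'_c b_f) = 921300/(0.85 × 37 × 1480) = 19.79 mm.
Since a = 19.79 ≤ h_f = 110 mm, the stress block lies entirely in the flange; analyse as a rectangular beam of width b_f.
M_n = T(d − a/2) = 921300 × (675 − 9.895) = 612.76 × 10⁶ N·mm.
M_n = 612.76 kN·m.

M_n ≈ 613 kN·m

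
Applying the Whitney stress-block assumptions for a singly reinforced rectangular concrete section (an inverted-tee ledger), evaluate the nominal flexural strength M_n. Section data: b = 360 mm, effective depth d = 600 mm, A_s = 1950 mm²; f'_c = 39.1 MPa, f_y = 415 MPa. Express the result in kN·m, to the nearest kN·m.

T = A_s f_y = 1950 × 415 = 809250 N = 809.25 kN.
From C = T: a = T/(0.85 f'_c b) = 809250/(0.85 × 39.1 × 360) = 67.64 mm.
M_n = T(d − a/2) = 809.25 kN × (600 − 33.82) mm = 458.18 kN·m.

M_n ≈ 458 kN·m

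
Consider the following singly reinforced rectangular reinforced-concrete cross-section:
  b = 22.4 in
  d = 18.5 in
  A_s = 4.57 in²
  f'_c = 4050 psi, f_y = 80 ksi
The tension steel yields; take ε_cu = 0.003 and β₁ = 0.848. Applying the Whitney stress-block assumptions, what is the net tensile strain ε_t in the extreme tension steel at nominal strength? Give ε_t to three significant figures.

ε_t ≈ 0.00693

a = A_s f_y/(0.85 f'_c b) = 4.741 in.
β₁ = 0.848, so c = a/β₁ = 4.741/0.848 = 5.591 in.
From the linear strain diagram with ε_cu = 0.003: ε_t = 0.003 (d − c)/c = 0.003 × (18.5 − 5.591)/5.591 = 0.00693.
Since ε_t ≥ 0.005, the section is tension-controlled.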